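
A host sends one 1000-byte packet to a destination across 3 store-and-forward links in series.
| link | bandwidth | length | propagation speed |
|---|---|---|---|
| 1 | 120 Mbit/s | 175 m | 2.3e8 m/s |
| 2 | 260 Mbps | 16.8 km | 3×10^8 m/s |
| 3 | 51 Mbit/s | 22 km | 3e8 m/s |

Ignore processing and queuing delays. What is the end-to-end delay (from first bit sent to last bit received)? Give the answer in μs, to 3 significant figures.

L = 1000 × 8 = 8000 bits.
Transmission delays (L/R per hop): 66.6667, 30.7692, 156.863 μs; sum = 254.299 μs.
Propagation delays (d/s per hop): 0.76087, 56, 73.3333 μs; sum = 130.094 μs.
End-to-end = 384 μs.

384 μs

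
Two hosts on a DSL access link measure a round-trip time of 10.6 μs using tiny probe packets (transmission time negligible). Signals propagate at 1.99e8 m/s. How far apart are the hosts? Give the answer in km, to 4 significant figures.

One-way propagation = RTT/2 = 5.3 μs.
d = s × t = 199000000 × 5.3e-06 = 1.055 km.

1.055 km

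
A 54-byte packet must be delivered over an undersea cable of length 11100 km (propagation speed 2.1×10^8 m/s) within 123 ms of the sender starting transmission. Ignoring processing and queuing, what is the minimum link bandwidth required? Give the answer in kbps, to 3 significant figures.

6.16 kbps

L = 432 bits.
Propagation delay = 11100000 / 210000000 = 52.8571 ms.
Transmission budget = 123 − 52.8571 = 70.1429 ms.
R ≥ L / t_tx = 432 bits / 0.0701429 s = 6.16 kbps.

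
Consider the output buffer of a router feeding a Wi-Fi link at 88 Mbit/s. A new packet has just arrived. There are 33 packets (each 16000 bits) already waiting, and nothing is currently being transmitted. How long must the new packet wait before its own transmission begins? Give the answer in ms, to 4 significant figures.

6.000 ms

Each queued packet: L/R = 16000/88000000 = 0.181818 ms.
33 queued → 6 ms.
Queuing delay = 6.000 ms.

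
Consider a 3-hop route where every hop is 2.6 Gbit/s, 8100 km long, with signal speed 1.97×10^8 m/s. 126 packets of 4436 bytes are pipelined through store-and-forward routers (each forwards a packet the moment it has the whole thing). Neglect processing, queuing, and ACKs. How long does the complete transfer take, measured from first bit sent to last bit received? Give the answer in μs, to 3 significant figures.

Per-hop transmission t_tx = L/R = 35488/2600000000 = 13.6492 μs.
Per-hop propagation t_prop = 8100000/197000000 = 41116.8 μs.
Pipeline fill: first packet needs 3·t_tx to clear all hops; remaining 125 packets each add one t_tx.
Total = (3+126-1)·t_tx + 3·t_prop = 128·13.6492 + 3·41116.8 = 125000 μs.

125000 μs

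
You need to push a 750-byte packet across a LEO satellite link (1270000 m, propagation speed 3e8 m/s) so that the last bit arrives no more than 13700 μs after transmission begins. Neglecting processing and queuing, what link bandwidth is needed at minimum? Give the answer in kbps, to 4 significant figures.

L = 6000 bits.
Propagation delay = 1270000 / 300000000 = 4233.33 μs.
Transmission budget = 13700 − 4233.33 = 9466.67 μs.
R ≥ L / t_tx = 6000 bits / 0.00946667 s = 633.8 kbps.

633.8 kbps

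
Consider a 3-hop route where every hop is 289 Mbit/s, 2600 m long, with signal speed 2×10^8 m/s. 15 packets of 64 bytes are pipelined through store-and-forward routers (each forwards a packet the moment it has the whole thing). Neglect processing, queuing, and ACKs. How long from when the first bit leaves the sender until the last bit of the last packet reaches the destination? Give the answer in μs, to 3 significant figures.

69.1 μs

Per-hop transmission t_tx = L/R = 512/289000000 = 1.77163 μs.
Per-hop propagation t_prop = 2600/200000000 = 13 μs.
Pipeline fill: first packet needs 3·t_tx to clear all hops; remaining 14 packets each add one t_tx.
Total = (3+15-1)·t_tx + 3·t_prop = 17·1.77163 + 3·13 = 69.1 μs.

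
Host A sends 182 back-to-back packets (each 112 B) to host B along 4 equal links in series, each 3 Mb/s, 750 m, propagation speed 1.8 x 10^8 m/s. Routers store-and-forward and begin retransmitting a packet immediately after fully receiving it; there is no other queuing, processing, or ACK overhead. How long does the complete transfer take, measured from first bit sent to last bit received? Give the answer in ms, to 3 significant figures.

Per-hop transmission t_tx = L/R = 896/3000000 = 0.298667 ms.
Per-hop propagation t_prop = 750/180000000 = 0.00416667 ms.
Pipeline fill: first packet needs 4·t_tx to clear all hops; remaining 181 packets each add one t_tx.
Total = (4+182-1)·t_tx + 4·t_prop = 185·0.298667 + 4·0.00416667 = 55.3 ms.

55.3 ms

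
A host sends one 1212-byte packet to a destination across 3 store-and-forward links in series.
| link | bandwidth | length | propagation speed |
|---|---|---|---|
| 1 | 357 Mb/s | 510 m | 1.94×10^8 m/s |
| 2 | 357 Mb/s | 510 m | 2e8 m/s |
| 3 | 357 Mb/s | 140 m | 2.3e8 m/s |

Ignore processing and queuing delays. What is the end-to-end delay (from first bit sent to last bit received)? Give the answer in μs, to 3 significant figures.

L = 1212 × 8 = 9696 bits.
Transmission delay per hop = L/R = 9696/357000000 = 27.1597 μs; 3 hops → 81.479 μs.
Propagation delays (d/s per hop): 2.62887, 2.55, 0.608696 μs; sum = 5.78756 μs.
End-to-end = 87.3 μs.

87.3 μs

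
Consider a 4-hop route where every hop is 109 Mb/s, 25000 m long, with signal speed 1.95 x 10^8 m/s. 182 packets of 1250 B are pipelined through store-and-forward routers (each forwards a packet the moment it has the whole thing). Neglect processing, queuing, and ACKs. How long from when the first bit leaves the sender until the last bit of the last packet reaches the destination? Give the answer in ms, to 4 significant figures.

17.49 ms

Per-hop transmission t_tx = L/R = 10000/109000000 = 0.0917431 ms.
Per-hop propagation t_prop = 25000/195000000 = 0.128205 ms.
Pipeline fill: first packet needs 4·t_tx to clear all hops; remaining 181 packets each add one t_tx.
Total = (4+182-1)·t_tx + 4·t_prop = 185·0.0917431 + 4·0.128205 = 17.49 ms.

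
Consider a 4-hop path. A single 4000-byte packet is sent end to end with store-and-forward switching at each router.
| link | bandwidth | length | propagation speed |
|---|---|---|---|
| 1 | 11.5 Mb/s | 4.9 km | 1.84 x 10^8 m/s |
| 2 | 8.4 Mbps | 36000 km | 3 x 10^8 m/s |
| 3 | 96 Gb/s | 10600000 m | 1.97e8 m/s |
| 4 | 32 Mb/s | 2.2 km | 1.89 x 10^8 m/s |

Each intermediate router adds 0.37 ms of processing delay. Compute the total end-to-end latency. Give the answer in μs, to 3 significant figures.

183000 μs

L = 4000 × 8 = 32000 bits.
Transmission delays (L/R per hop): 2782.61, 3809.52, 0.333333, 1000 μs; sum = 7592.47 μs.
Propagation delays (d/s per hop): 26.6304, 120000, 53807.1, 11.6402 μs; sum = 173845 μs.
Processing at 3 router(s): 3 × 0.37 ms = 1110 μs.
End-to-end = 183000 μs.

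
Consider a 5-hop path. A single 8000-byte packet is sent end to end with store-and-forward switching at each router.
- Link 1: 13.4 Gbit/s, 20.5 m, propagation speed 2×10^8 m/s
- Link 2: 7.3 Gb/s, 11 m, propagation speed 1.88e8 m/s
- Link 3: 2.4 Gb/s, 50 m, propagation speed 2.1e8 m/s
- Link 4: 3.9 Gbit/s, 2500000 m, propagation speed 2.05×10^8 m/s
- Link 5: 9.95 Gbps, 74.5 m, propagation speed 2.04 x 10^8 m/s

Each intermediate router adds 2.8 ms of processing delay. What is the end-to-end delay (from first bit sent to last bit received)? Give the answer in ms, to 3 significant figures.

23.5 ms

L = 8000 × 8 = 64000 bits.
Transmission delays (L/R per hop): 0.00477612, 0.00876712, 0.0266667, 0.0164103, 0.00643216 ms; sum = 0.0630523 ms.
Propagation delays (d/s per hop): 0.0001025, 5.85106e-05, 0.000238095, 12.1951, 0.000365196 ms; sum = 12.1959 ms.
Processing at 4 router(s): 4 × 2.8 ms = 11.2 ms.
End-to-end = 23.5 ms.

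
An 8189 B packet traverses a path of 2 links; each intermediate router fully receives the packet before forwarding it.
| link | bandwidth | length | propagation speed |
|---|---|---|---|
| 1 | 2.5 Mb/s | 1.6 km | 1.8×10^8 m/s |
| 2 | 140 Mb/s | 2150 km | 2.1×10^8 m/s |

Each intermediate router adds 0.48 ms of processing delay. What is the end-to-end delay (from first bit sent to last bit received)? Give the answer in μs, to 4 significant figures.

L = 8189 × 8 = 65512 bits.
Transmission delays (L/R per hop): 26204.8, 467.943 μs; sum = 26672.7 μs.
Propagation delays (d/s per hop): 8.88889, 10238.1 μs; sum = 10247 μs.
Processing at 1 router(s): 1 × 0.48 ms = 480 μs.
End-to-end = 37400 μs.

37400 μs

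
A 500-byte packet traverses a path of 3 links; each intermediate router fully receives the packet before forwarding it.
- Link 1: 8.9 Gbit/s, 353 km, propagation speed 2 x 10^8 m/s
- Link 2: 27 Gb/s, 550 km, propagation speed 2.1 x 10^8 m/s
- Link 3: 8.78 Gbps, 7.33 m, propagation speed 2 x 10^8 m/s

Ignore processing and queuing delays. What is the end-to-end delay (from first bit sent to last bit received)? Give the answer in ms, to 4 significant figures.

L = 500 × 8 = 4000 bits.
Transmission delays (L/R per hop): 0.000449438, 0.000148148, 0.000455581 ms; sum = 0.00105317 ms.
Propagation delays (d/s per hop): 1.765, 2.61905, 3.665e-05 ms; sum = 4.38408 ms.
End-to-end = 4.385 ms.

4.385 ms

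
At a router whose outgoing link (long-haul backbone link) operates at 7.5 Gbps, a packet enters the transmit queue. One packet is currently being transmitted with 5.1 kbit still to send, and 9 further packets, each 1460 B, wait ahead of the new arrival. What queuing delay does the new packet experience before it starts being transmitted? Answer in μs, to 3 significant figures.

14.7 μs

Each queued packet: L/R = 11680/7500000000 = 1.55733 μs.
9 queued → 14.016 μs.
Plus remaining 5100 bits of current packet: 0.68 μs.
Queuing delay = 14.7 μs.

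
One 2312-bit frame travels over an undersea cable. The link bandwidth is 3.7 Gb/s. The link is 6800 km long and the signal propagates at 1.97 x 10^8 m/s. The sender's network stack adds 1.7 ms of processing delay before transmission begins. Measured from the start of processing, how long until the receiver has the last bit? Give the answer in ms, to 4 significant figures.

36.22 ms

Transmission delay = L/R = 2312 / 3700000000 = 0.000624865 ms.
Propagation delay = d/s = 6800000 m / 197000000 m/s = 34.5178 ms.
Plus processing delay 1.7 ms = 1.7 ms.
Total = 36.22 ms.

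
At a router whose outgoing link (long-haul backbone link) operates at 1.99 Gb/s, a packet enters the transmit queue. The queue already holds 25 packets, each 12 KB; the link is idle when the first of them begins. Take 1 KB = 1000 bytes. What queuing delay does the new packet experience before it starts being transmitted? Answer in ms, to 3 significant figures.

Each queued packet: L/R = 96000/1990000000 = 0.0482412 ms.
25 queued → 1.20603 ms.
Queuing delay = 1.21 ms.

1.21 ms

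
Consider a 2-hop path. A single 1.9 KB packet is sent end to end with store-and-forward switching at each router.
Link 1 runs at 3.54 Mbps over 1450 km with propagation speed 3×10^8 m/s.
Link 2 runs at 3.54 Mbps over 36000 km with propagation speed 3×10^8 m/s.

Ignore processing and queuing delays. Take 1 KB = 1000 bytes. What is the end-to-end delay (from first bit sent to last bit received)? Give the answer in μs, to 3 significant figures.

133000 μs

L = 15200 bits.
Transmission delay per hop = L/R = 15200/3540000 = 4293.79 μs; 2 hops → 8587.57 μs.
Propagation delays (d/s per hop): 4833.33, 120000 μs; sum = 124833 μs.
End-to-end = 133000 μs.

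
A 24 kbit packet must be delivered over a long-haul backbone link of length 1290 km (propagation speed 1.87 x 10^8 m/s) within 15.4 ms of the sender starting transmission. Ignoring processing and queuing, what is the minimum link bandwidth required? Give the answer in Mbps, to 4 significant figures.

Propagation delay = 1290000 / 187000000 = 6.8984 ms.
Transmission budget = 15.4 − 6.8984 = 8.5016 ms.
R ≥ L / t_tx = 24000 bits / 0.0085016 s = 2.823 Mbps.

2.823 Mbps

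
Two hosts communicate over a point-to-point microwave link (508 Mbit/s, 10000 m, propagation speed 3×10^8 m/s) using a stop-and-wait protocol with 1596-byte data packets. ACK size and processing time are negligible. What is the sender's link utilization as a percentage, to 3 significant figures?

27.4 %

t_tx = L/R = 12768/508000000 = 2.51339e-05 s.
t_prop = 10000/300000000 = 3.33333e-05 s; RTT = 6.66667e-05 s.
Cycle = t_tx + RTT = 9.18005e-05 s.
Utilization = t_tx / cycle = 2.51339e-05/9.18005e-05 = 27.4 %.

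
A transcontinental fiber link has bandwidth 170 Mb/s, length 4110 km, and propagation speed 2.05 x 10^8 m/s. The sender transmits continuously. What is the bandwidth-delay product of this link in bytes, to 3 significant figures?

Propagation delay = 4110000 / 2.05e+08 = 0.0200488 s.
BDP = R × t_prop = 170000000 × 0.0200488 = 3408290 bits.
In bytes: 3408290/8 = 426000 bytes.

426000 bytes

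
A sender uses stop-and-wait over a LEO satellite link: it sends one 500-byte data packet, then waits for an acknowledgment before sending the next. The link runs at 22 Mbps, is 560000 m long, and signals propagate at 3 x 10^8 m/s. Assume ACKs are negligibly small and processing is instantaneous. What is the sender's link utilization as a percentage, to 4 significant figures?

t_tx = L/R = 4000/22000000 = 0.000181818 s.
t_prop = 560000/300000000 = 0.00186667 s; RTT = 0.00373333 s.
Cycle = t_tx + RTT = 0.00391515 s.
Utilization = t_tx / cycle = 0.000181818/0.00391515 = 4.644 %.

4.644 %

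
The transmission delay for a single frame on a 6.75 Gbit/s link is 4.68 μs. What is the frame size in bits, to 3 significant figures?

31600 bits

L = R × t_tx = 6750000000 b/s × 4.68e-06 s = 31590 bits.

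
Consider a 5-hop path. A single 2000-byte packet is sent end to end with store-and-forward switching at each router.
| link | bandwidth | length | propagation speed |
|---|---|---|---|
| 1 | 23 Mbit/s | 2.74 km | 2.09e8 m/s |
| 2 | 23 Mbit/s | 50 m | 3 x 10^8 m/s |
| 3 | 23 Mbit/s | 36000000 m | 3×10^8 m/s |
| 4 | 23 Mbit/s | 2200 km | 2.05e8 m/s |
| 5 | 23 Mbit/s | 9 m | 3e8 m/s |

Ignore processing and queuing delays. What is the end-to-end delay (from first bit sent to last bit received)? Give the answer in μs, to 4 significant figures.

134200 μs

L = 2000 × 8 = 16000 bits.
Transmission delay per hop = L/R = 16000/23000000 = 695.652 μs; 5 hops → 3478.26 μs.
Propagation delays (d/s per hop): 13.11, 0.166667, 120000, 10731.7, 0.03 μs; sum = 130745 μs.
End-to-end = 134200 μs.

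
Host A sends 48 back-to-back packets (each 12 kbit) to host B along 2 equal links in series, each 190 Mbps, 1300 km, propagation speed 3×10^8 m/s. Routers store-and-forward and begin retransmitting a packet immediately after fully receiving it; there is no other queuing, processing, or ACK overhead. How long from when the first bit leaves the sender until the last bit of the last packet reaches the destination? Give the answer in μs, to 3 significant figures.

Per-hop transmission t_tx = L/R = 12000/190000000 = 63.1579 μs.
Per-hop propagation t_prop = 1300000/300000000 = 4333.33 μs.
Pipeline fill: first packet needs 2·t_tx to clear all hops; remaining 47 packets each add one t_tx.
Total = (2+48-1)·t_tx + 2·t_prop = 49·63.1579 + 2·4333.33 = 11800 μs.

11800 μs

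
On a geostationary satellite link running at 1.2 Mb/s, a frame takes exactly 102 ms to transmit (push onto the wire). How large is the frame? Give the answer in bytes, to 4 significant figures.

L = R × t_tx = 1200000 b/s × 0.102 s = 122400 bits.
In bytes: 122400 / 8 = 15300 bytes.

15300 bytes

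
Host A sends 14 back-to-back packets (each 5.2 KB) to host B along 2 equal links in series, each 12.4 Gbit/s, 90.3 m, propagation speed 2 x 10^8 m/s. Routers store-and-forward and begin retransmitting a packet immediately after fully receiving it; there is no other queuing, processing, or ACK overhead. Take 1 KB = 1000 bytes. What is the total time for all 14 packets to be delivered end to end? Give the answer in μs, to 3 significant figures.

Per-hop transmission t_tx = L/R = 41600/12400000000 = 3.35484 μs.
Per-hop propagation t_prop = 90.3/200000000 = 0.4515 μs.
Pipeline fill: first packet needs 2·t_tx to clear all hops; remaining 13 packets each add one t_tx.
Total = (2+14-1)·t_tx + 2·t_prop = 15·3.35484 + 2·0.4515 = 51.2 μs.

51.2 μs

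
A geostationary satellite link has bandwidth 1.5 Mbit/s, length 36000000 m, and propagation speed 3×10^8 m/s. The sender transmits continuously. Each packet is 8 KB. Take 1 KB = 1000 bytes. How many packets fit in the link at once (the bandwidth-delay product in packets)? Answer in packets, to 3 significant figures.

2.81 packets

Propagation delay = 36000000 / 300000000 = 0.12 s.
BDP = R × t_prop = 1500000 × 0.12 = 180000 bits.
In packets of 64000 bits: 2.81 packets.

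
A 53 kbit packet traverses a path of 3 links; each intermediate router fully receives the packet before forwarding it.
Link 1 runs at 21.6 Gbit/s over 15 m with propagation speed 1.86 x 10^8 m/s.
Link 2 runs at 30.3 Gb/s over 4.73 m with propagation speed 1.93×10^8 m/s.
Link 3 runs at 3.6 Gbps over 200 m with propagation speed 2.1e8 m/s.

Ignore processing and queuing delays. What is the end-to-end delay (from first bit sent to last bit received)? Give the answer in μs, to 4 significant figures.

19.98 μs

L = 53000 bits.
Transmission delays (L/R per hop): 2.4537, 1.74917, 14.7222 μs; sum = 18.9251 μs.
Propagation delays (d/s per hop): 0.0806452, 0.0245078, 0.952381 μs; sum = 1.05753 μs.
End-to-end = 19.98 μs.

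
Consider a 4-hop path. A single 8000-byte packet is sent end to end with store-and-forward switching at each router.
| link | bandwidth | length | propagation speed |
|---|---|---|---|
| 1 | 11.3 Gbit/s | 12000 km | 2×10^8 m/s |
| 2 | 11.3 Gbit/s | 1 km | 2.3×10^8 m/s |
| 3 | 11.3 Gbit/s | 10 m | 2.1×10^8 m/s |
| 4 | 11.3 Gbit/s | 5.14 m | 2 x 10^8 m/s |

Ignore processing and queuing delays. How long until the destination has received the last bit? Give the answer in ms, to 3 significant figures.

60.0 ms

L = 8000 × 8 = 64000 bits.
Transmission delay per hop = L/R = 64000/11300000000 = 0.00566372 ms; 4 hops → 0.0226549 ms.
Propagation delays (d/s per hop): 60, 0.00434783, 4.7619e-05, 2.57e-05 ms; sum = 60.0044 ms.
End-to-end = 60.0 ms.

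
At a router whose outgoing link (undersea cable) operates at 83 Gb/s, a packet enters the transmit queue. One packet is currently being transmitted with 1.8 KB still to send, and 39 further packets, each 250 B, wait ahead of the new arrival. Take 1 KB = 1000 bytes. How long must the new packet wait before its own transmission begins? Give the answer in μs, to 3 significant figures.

Each queued packet: L/R = 2000/83000000000 = 0.0240964 μs.
39 queued → 0.939759 μs.
Plus remaining 14400 bits of current packet: 0.173494 μs.
Queuing delay = 1.11 μs.

1.11 μs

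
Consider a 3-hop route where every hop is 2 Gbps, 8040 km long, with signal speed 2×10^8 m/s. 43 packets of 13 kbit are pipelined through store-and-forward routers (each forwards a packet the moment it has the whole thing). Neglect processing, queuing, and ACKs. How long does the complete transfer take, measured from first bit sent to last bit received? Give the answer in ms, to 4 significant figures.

120.9 ms

Per-hop transmission t_tx = L/R = 13000/2000000000 = 0.0065 ms.
Per-hop propagation t_prop = 8040000/200000000 = 40.2 ms.
Pipeline fill: first packet needs 3·t_tx to clear all hops; remaining 42 packets each add one t_tx.
Total = (3+43-1)·t_tx + 3·t_prop = 45·0.0065 + 3·40.2 = 120.9 ms.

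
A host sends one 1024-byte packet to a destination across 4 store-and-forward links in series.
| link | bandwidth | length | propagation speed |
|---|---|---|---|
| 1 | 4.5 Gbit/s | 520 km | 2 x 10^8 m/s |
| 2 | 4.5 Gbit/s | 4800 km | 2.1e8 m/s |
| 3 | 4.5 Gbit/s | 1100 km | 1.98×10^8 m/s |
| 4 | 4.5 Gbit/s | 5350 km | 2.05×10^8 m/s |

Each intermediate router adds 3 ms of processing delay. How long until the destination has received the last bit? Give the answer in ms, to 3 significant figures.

66.1 ms

L = 1024 × 8 = 8192 bits.
Transmission delay per hop = L/R = 8192/4500000000 = 0.00182044 ms; 4 hops → 0.00728178 ms.
Propagation delays (d/s per hop): 2.6, 22.8571, 5.55556, 26.0976 ms; sum = 57.1103 ms.
Processing at 3 router(s): 3 × 3 ms = 9 ms.
End-to-end = 66.1 ms.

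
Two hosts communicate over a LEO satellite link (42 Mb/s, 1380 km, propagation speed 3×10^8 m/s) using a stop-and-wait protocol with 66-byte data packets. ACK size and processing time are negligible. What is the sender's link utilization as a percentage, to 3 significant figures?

0.136 %

t_tx = L/R = 528/42000000 = 1.25714e-05 s.
t_prop = 1380000/300000000 = 0.0046 s; RTT = 0.0092 s.
Cycle = t_tx + RTT = 0.00921257 s.
Utilization = t_tx / cycle = 1.25714e-05/0.00921257 = 0.136 %.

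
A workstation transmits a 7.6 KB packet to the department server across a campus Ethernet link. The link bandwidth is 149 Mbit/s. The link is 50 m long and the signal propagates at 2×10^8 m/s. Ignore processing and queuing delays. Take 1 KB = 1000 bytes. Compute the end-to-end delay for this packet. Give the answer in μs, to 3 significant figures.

408 μs

L = 60800 bits.
Transmission delay = L/R = 60800 / 149000000 = 408.054 μs.
Propagation delay = d/s = 50 m / 200000000 m/s = 0.25 μs.
Total = 408 μs.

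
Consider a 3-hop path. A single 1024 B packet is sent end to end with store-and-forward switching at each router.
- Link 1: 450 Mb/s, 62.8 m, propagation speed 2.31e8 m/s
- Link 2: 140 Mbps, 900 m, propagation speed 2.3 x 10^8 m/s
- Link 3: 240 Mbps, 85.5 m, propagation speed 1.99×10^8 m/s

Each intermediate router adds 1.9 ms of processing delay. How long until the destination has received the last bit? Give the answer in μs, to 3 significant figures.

L = 1024 × 8 = 8192 bits.
Transmission delays (L/R per hop): 18.2044, 58.5143, 34.1333 μs; sum = 110.852 μs.
Propagation delays (d/s per hop): 0.271861, 3.91304, 0.429648 μs; sum = 4.61455 μs.
Processing at 2 router(s): 2 × 1.9 ms = 3800 μs.
End-to-end = 3920 μs.

3920 μs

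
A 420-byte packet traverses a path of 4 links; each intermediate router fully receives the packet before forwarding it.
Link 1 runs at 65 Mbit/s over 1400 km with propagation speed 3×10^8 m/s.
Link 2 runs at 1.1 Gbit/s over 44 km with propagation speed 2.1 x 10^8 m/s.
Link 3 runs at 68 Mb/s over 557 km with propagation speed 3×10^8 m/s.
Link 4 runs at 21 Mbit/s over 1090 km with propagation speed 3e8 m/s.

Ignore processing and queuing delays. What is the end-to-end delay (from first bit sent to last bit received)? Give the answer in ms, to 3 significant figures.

L = 420 × 8 = 3360 bits.
Transmission delays (L/R per hop): 0.0516923, 0.00305455, 0.0494118, 0.16 ms; sum = 0.264159 ms.
Propagation delays (d/s per hop): 4.66667, 0.209524, 1.85667, 3.63333 ms; sum = 10.3662 ms.
End-to-end = 10.6 ms.

10.6 ms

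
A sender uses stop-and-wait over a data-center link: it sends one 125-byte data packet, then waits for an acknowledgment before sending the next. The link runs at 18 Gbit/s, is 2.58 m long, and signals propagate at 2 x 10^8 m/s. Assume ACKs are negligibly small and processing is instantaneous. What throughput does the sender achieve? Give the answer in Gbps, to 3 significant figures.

t_tx = L/R = 1000/18000000000 = 5.55556e-08 s.
t_prop = 2.58/200000000 = 1.29e-08 s; RTT = 2.58e-08 s.
Cycle = t_tx + RTT = 8.13556e-08 s.
Throughput = L / cycle = 1000 / 8.13556e-08 = 12.3 Gbps.

12.3 Gbps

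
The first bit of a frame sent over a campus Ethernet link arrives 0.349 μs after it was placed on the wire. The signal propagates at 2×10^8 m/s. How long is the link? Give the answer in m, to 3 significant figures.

d = s × t_prop = 200000000 × 3.49e-07 = 69.8 m.

69.8 m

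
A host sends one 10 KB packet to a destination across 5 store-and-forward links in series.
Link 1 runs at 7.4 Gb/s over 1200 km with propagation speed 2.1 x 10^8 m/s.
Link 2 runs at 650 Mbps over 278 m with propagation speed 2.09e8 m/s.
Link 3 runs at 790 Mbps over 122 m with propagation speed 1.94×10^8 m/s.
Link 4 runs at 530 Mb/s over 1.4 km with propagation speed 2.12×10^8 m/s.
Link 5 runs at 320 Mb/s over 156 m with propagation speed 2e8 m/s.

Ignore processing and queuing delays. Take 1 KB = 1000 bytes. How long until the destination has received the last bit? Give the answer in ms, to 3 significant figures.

6.36 ms

L = 80000 bits.
Transmission delays (L/R per hop): 0.0108108, 0.123077, 0.101266, 0.150943, 0.25 ms; sum = 0.636097 ms.
Propagation delays (d/s per hop): 5.71429, 0.00133014, 0.000628866, 0.00660377, 0.00078 ms; sum = 5.72363 ms.
End-to-end = 6.36 ms.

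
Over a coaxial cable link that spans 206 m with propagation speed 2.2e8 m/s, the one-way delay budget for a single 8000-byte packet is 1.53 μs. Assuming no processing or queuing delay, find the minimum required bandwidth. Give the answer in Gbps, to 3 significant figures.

108 Gbps

L = 64000 bits.
Propagation delay = 206 / 2.2e+08 = 0.936364 μs.
Transmission budget = 1.53 − 0.936364 = 0.593636 μs.
R ≥ L / t_tx = 64000 bits / 5.93636e-07 s = 108 Gbps.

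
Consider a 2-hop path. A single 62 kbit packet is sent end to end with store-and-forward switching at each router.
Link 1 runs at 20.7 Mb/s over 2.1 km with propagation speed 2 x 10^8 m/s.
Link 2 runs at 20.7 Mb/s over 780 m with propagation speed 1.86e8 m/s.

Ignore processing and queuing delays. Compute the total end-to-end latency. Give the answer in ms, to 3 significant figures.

6.01 ms

L = 62000 bits.
Transmission delay per hop = L/R = 62000/20700000 = 2.99517 ms; 2 hops → 5.99034 ms.
Propagation delays (d/s per hop): 0.0105, 0.00419355 ms; sum = 0.0146935 ms.
End-to-end = 6.01 ms.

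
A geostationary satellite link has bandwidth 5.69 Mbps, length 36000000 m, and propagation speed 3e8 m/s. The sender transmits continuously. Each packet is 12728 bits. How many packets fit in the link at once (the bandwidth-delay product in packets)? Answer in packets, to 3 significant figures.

53.6 packets

Propagation delay = 36000000 / 300000000 = 0.12 s.
BDP = R × t_prop = 5690000 × 0.12 = 682800 bits.
In packets of 12728 bits: 53.6 packets.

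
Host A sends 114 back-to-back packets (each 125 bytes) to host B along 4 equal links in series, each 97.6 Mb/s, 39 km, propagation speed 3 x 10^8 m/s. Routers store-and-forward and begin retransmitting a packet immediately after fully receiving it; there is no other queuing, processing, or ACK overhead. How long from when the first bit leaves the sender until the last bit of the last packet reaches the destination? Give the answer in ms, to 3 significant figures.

Per-hop transmission t_tx = L/R = 1000/97600000 = 0.0102459 ms.
Per-hop propagation t_prop = 39000/300000000 = 0.13 ms.
Pipeline fill: first packet needs 4·t_tx to clear all hops; remaining 113 packets each add one t_tx.
Total = (4+114-1)·t_tx + 4·t_prop = 117·0.0102459 + 4·0.13 = 1.72 ms.

1.72 ms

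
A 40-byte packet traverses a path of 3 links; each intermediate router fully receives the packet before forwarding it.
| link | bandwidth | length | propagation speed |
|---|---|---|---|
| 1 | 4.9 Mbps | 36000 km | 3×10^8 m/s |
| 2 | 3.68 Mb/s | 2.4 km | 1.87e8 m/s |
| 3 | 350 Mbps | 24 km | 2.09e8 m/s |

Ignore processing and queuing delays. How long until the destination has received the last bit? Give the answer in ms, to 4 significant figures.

120.3 ms

L = 40 × 8 = 320 bits.
Transmission delays (L/R per hop): 0.0653061, 0.0869565, 0.000914286 ms; sum = 0.153177 ms.
Propagation delays (d/s per hop): 120, 0.0128342, 0.114833 ms; sum = 120.128 ms.
End-to-end = 120.3 ms.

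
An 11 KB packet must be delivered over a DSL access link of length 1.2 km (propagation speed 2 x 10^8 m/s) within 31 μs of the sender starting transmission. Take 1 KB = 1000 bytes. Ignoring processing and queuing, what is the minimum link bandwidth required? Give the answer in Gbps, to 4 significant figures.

3.520 Gbps

L = 88000 bits.
Propagation delay = 1200 / 200000000 = 6 μs.
Transmission budget = 31 − 6 = 25 μs.
R ≥ L / t_tx = 88000 bits / 2.5e-05 s = 3.520 Gbps.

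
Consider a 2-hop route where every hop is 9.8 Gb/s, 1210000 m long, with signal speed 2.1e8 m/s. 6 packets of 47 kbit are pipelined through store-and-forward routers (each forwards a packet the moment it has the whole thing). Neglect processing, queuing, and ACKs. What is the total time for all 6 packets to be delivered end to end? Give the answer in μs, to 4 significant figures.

11560 μs

Per-hop transmission t_tx = L/R = 47000/9800000000 = 4.79592 μs.
Per-hop propagation t_prop = 1210000/210000000 = 5761.9 μs.
Pipeline fill: first packet needs 2·t_tx to clear all hops; remaining 5 packets each add one t_tx.
Total = (2+6-1)·t_tx + 2·t_prop = 7·4.79592 + 2·5761.9 = 11560 μs.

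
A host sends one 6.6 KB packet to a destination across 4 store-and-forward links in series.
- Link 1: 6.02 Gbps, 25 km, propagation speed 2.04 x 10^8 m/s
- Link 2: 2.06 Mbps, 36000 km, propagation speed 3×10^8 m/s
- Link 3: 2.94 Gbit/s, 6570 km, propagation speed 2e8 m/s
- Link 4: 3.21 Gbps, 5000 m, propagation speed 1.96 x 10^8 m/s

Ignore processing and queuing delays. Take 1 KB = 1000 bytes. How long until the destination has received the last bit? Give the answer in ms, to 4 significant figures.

L = 52800 bits.
Transmission delays (L/R per hop): 0.00877076, 25.6311, 0.0179592, 0.0164486 ms; sum = 25.6742 ms.
Propagation delays (d/s per hop): 0.122549, 120, 32.85, 0.0255102 ms; sum = 152.998 ms.
End-to-end = 178.7 ms.

178.7 ms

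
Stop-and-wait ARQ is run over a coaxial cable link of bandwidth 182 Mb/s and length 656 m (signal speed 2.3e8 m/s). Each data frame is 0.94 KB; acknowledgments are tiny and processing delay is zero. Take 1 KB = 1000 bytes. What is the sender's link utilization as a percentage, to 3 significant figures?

87.9 %

t_tx = L/R = 7520/182000000 = 4.13187e-05 s.
t_prop = 656/2.3e+08 = 2.85217e-06 s; RTT = 5.70435e-06 s.
Cycle = t_tx + RTT = 4.7023e-05 s.
Utilization = t_tx / cycle = 4.13187e-05/4.7023e-05 = 87.9 %.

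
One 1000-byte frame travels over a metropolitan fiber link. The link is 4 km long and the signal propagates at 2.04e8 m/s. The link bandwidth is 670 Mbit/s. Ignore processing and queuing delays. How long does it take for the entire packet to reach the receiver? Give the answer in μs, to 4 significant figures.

L = 1000 × 8 = 8000 bits.
Transmission delay = L/R = 8000 / 670000000 = 11.9403 μs.
Propagation delay = d/s = 4000 m / 204000000 m/s = 19.6078 μs.
Total = 31.55 μs.

31.55 μs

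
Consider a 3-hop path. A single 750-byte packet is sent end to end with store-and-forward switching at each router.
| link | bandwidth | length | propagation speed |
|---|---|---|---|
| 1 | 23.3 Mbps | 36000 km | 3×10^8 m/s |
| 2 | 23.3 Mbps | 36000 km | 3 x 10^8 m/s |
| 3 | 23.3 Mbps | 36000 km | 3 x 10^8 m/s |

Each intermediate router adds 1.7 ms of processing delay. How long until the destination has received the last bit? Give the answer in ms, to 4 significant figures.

L = 750 × 8 = 6000 bits.
Transmission delay per hop = L/R = 6000/23300000 = 0.257511 ms; 3 hops → 0.772532 ms.
Propagation delays (d/s per hop): 120, 120, 120 ms; sum = 360 ms.
Processing at 2 router(s): 2 × 1.7 ms = 3.4 ms.
End-to-end = 364.2 ms.

364.2 ms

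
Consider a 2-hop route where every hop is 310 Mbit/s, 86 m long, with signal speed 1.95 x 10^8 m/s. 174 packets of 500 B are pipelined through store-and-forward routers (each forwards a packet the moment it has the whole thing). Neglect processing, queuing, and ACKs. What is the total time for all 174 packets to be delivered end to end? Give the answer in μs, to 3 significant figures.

Per-hop transmission t_tx = L/R = 4000/310000000 = 12.9032 μs.
Per-hop propagation t_prop = 86/195000000 = 0.441026 μs.
Pipeline fill: first packet needs 2·t_tx to clear all hops; remaining 173 packets each add one t_tx.
Total = (2+174-1)·t_tx + 2·t_prop = 175·12.9032 + 2·0.441026 = 2260 μs.

2260 μs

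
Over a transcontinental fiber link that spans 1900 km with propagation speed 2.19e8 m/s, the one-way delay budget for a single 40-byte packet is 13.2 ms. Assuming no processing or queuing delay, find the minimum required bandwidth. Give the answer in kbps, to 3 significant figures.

L = 320 bits.
Propagation delay = 1900000 / 219000000 = 8.6758 ms.
Transmission budget = 13.2 − 8.6758 = 4.5242 ms.
R ≥ L / t_tx = 320 bits / 0.0045242 s = 70.7 kbps.

70.7 kbps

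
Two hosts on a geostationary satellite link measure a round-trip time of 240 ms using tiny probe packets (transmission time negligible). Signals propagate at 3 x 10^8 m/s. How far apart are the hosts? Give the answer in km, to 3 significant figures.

One-way propagation = RTT/2 = 120 ms.
d = s × t = 300000000 × 0.12 = 36000 km.

36000 km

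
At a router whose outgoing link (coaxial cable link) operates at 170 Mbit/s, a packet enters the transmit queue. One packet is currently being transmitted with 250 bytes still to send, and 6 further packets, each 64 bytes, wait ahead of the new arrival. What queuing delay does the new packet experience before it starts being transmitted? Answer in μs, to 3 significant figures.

29.8 μs

Each queued packet: L/R = 512/170000000 = 3.01176 μs.
6 queued → 18.0706 μs.
Plus remaining 2000 bits of current packet: 11.7647 μs.
Queuing delay = 29.8 μs.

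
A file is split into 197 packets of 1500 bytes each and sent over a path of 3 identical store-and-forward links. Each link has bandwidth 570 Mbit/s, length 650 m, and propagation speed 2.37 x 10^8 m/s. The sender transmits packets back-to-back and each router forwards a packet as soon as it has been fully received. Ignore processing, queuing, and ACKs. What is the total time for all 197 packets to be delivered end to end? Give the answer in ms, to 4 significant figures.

Per-hop transmission t_tx = L/R = 12000/570000000 = 0.0210526 ms.
Per-hop propagation t_prop = 650/237000000 = 0.00274262 ms.
Pipeline fill: first packet needs 3·t_tx to clear all hops; remaining 196 packets each add one t_tx.
Total = (3+197-1)·t_tx + 3·t_prop = 199·0.0210526 + 3·0.00274262 = 4.198 ms.

4.198 ms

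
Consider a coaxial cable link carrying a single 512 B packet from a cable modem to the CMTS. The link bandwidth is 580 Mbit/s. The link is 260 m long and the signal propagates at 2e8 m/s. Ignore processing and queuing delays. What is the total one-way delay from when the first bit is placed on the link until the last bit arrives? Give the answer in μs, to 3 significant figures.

L = 512 × 8 = 4096 bits.
Transmission delay = L/R = 4096 / 580000000 = 7.06207 μs.
Propagation delay = d/s = 260 m / 200000000 m/s = 1.3 μs.
Total = 8.36 μs.

8.36 μs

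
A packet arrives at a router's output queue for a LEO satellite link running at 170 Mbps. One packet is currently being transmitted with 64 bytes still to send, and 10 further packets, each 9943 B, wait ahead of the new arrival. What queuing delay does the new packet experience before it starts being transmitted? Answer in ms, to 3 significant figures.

Each queued packet: L/R = 79544/170000000 = 0.467906 ms.
10 queued → 4.67906 ms.
Plus remaining 512 bits of current packet: 0.00301176 ms.
Queuing delay = 4.68 ms.

4.68 ms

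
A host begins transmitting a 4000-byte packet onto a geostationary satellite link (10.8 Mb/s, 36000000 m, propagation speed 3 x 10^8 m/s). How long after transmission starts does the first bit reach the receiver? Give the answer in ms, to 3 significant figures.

First bit experiences only propagation delay: d/s = 36000000/300000000 = 120 ms.

120 ms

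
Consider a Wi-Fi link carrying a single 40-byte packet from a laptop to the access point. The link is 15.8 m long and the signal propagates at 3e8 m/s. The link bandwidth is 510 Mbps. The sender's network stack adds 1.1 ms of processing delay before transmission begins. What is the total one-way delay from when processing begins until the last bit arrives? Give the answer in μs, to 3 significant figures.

1100 μs

L = 40 × 8 = 320 bits.
Transmission delay = L/R = 320 / 510000000 = 0.627451 μs.
Propagation delay = d/s = 15.8 m / 300000000 m/s = 0.0526667 μs.
Plus processing delay 1.1 ms = 1100 μs.
Total = 1100 μs.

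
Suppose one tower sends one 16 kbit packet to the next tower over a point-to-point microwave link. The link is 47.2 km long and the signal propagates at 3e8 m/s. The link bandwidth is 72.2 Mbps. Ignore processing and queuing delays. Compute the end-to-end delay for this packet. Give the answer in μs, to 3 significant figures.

379 μs

L = 16000 bits.
Transmission delay = L/R = 16000 / 72200000 = 221.607 μs.
Propagation delay = d/s = 47200 m / 300000000 m/s = 157.333 μs.
Total = 379 μs.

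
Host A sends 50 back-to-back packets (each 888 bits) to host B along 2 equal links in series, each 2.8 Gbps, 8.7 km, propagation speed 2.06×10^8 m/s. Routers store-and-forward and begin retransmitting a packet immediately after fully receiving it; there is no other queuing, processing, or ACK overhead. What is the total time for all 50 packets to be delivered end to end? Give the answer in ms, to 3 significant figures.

0.101 ms

Per-hop transmission t_tx = L/R = 888/2800000000 = 0.000317143 ms.
Per-hop propagation t_prop = 8700/206000000 = 0.042233 ms.
Pipeline fill: first packet needs 2·t_tx to clear all hops; remaining 49 packets each add one t_tx.
Total = (2+50-1)·t_tx + 2·t_prop = 51·0.000317143 + 2·0.042233 = 0.101 ms.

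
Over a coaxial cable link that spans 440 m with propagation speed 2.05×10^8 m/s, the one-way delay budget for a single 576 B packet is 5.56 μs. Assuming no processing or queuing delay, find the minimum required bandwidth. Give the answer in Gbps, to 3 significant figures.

L = 4608 bits.
Propagation delay = 440 / 2.05e+08 = 2.14634 μs.
Transmission budget = 5.56 − 2.14634 = 3.41366 μs.
R ≥ L / t_tx = 4608 bits / 3.41366e-06 s = 1.35 Gbps.

1.35 Gbps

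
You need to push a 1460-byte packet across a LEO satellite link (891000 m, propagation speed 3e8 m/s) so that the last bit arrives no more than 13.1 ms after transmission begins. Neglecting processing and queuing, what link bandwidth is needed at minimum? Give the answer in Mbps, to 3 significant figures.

L = 11680 bits.
Propagation delay = 891000 / 300000000 = 2.97 ms.
Transmission budget = 13.1 − 2.97 = 10.13 ms.
R ≥ L / t_tx = 11680 bits / 0.01013 s = 1.15 Mbps.

1.15 Mbps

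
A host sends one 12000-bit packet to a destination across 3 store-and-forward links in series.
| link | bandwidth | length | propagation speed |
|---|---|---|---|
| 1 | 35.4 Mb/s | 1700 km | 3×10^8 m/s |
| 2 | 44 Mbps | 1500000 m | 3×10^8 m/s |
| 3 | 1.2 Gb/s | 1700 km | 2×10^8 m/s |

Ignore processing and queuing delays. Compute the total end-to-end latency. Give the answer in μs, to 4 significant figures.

19790 μs

Transmission delays (L/R per hop): 338.983, 272.727, 10 μs; sum = 621.71 μs.
Propagation delays (d/s per hop): 5666.67, 5000, 8500 μs; sum = 19166.7 μs.
End-to-end = 19790 μs.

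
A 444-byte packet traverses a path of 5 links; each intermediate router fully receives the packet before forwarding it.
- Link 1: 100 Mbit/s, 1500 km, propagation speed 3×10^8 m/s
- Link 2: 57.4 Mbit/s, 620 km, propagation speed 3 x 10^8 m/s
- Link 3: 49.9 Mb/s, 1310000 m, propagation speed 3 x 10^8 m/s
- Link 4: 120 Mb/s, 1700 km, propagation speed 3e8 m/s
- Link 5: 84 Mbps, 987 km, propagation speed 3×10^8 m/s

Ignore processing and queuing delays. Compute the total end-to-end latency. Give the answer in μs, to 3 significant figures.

L = 444 × 8 = 3552 bits.
Transmission delays (L/R per hop): 35.52, 61.8815, 71.1824, 29.6, 42.2857 μs; sum = 240.47 μs.
Propagation delays (d/s per hop): 5000, 2066.67, 4366.67, 5666.67, 3290 μs; sum = 20390 μs.
End-to-end = 20600 μs.

20600 μs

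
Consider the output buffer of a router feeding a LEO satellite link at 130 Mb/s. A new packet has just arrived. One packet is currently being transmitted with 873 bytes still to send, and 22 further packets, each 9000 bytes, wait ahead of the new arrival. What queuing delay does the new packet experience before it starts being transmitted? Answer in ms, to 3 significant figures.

Each queued packet: L/R = 72000/130000000 = 0.553846 ms.
22 queued → 12.1846 ms.
Plus remaining 6984 bits of current packet: 0.0537231 ms.
Queuing delay = 12.2 ms.

12.2 ms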